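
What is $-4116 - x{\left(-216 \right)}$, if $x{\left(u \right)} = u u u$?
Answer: $10073580$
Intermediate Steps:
$x{\left(u \right)} = u^{3}$ ($x{\left(u \right)} = u^{2} u = u^{3}$)
$-4116 - x{\left(-216 \right)} = -4116 - \left(-216\right)^{3} = -4116 - -10077696 = -4116 + 10077696 = 10073580$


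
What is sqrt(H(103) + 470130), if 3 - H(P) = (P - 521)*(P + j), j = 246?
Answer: sqrt(616015) ≈ 784.87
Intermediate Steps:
H(P) = 3 - (-521 + P)*(246 + P) (H(P) = 3 - (P - 521)*(P + 246) = 3 - (-521 + P)*(246 + P))
sqrt(H(103) + 470130) = sqrt((128169 - 1*103**2 + 275*103) + 470130) = sqrt((128169 - 1*10609 + 28325) + 470130) = sqrt((128169 - 10609 + 28325) + 470130) = sqrt(145885 + 470130) = sqrt(616015)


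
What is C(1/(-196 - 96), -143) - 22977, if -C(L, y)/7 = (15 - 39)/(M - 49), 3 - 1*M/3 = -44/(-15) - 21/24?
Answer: -42445239/1847 ≈ -22981.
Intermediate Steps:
M = 113/40 (M = 9 - 3*(-44/(-15) - 21/24) = 9 - 3*(-44*(-1/15) - 21*1/24) = 9 - 3*(44/15 - 7/8) = 9 - 3*247/120 = 9 - 247/40 = 113/40 ≈ 2.8250)
C(L, y) = -6720/1847 (C(L, y) = -7*(15 - 39)/(113/40 - 49) = -(-168)/(-1847/40) = -(-168)*(-40)/1847 = -7*960/1847 = -6720/1847)
C(1/(-196 - 96), -143) - 22977 = -6720/1847 - 22977 = -42445239/1847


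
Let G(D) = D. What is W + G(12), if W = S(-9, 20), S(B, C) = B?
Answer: 3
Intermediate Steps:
W = -9
W + G(12) = -9 + 12 = 3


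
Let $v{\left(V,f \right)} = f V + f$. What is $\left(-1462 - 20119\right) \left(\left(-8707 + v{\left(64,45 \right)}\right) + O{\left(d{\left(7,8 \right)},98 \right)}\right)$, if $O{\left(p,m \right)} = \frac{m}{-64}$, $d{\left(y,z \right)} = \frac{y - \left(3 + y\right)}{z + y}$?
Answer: $\frac{3994060413}{32} \approx 1.2481 \cdot 10^{8}$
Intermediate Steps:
$v{\left(V,f \right)} = f + V f$ ($v{\left(V,f \right)} = V f + f = f + V f$)
$d{\left(y,z \right)} = - \frac{3}{y + z}$
$O{\left(p,m \right)} = - \frac{m}{64}$ ($O{\left(p,m \right)} = m \left(- \frac{1}{64}\right) = - \frac{m}{64}$)
$\left(-1462 - 20119\right) \left(\left(-8707 + v{\left(64,45 \right)}\right) + O{\left(d{\left(7,8 \right)},98 \right)}\right) = \left(-1462 - 20119\right) \left(\left(-8707 + 45 \left(1 + 64\right)\right) - \frac{49}{32}\right) = - 21581 \left(\left(-8707 + 45 \cdot 65\right) - \frac{49}{32}\right) = - 21581 \left(\left(-8707 + 2925\right) - \frac{49}{32}\right) = - 21581 \left(-5782 - \frac{49}{32}\right) = \left(-21581\right) \left(- \frac{185073}{32}\right) = \frac{3994060413}{32}$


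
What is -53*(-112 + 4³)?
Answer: 2544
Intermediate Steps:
-53*(-112 + 4³) = -53*(-112 + 64) = -53*(-48) = 2544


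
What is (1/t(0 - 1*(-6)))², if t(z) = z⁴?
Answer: 1/1679616 ≈ 5.9537e-7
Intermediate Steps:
(1/t(0 - 1*(-6)))² = (1/((0 - 1*(-6))⁴))² = (1/((0 + 6)⁴))² = (1/(6⁴))² = (1/1296)² = 1/1679616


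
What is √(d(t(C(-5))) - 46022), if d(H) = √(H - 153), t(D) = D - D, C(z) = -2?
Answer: √(-46022 + 3*I*√17) ≈ 0.029 + 214.53*I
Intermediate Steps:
t(D) = 0
d(H) = √(-153 + H)
√(d(t(C(-5))) - 46022) = √(√(-153 + 0) - 46022) = √(√(-153) - 46022) = √(3*I*√17 - 46022) = √(-46022 + 3*I*√17)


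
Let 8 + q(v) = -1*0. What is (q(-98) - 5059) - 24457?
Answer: -29524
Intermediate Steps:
q(v) = -8 (q(v) = -8 - 1*0 = -8 + 0 = -8)
(q(-98) - 5059) - 24457 = (-8 - 5059) - 24457 = -5067 - 24457 = -29524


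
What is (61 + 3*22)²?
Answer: 16129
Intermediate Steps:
(61 + 3*22)² = (61 + 66)² = 127² = 16129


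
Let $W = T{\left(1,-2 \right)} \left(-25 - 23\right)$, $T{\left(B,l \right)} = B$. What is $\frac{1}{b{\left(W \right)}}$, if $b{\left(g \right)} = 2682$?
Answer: $\frac{1}{2682} \approx 0.00037286$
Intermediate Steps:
$W = -48$ ($W = 1 \left(-25 - 23\right) = 1 \left(-48\right) = -48$)
$\frac{1}{b{\left(W \right)}} = \frac{1}{2682}$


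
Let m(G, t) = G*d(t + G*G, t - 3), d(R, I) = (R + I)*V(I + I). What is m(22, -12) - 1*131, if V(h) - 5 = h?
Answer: -251481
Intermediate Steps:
V(h) = 5 + h
d(R, I) = (5 + 2*I)*(I + R) (d(R, I) = (R + I)*(5 + (I + I)) = (I + R)*(5 + 2*I) = (5 + 2*I)*(I + R))
m(G, t) = G*(-1 + 2*t)*(-3 + G² + 2*t) (m(G, t) = G*((5 + 2*(t - 3))*((t - 3) + (t + G*G))) = G*((5 + 2*(-3 + t))*((-3 + t) + (t + G²))) = G*((5 + (-6 + 2*t))*(-3 + G² + 2*t)) = G*((-1 + 2*t)*(-3 + G² + 2*t)) = G*(-1 + 2*t)*(-3 + G² + 2*t))
m(22, -12) - 1*131 = 22*(-1 + 2*(-12))*(-3 + 22² + 2*(-12)) - 1*131 = 22*(-1 - 24)*(-3 + 484 - 24) - 131 = 22*(-25)*457 - 131 = -251350 - 131 = -251481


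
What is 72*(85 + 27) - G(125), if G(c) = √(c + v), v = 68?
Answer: 8064 - √193 ≈ 8050.1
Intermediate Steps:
G(c) = √(68 + c) (G(c) = √(c + 68) = √(68 + c))
72*(85 + 27) - G(125) = 72*(85 + 27) - √(68 + 125) = 72*112 - √193 = 8064 - √193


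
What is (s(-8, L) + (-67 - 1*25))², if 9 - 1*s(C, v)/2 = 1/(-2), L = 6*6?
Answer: 5329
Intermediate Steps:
L = 36
s(C, v) = 19 (s(C, v) = 18 - 2/(-2) = 18 - 2*(-½) = 18 + 1 = 19)
(s(-8, L) + (-67 - 1*25))² = (19 + (-67 - 1*25))² = (19 + (-67 - 25))² = (19 - 92)² = (-73)² = 5329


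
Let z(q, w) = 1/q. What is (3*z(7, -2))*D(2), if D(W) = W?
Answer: 6/7 ≈ 0.85714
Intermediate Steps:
(3*z(7, -2))*D(2) = (3/7)*2 = 6/7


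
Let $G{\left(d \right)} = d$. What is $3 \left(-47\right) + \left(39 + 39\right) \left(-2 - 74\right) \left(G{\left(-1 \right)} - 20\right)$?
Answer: $124347$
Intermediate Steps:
$3 \left(-47\right) + \left(39 + 39\right) \left(-2 - 74\right) \left(G{\left(-1 \right)} - 20\right) = 3 \left(-47\right) + \left(39 + 39\right) \left(-2 - 74\right) \left(-1 - 20\right) = -141 + 78 \left(-76\right) \left(-1 - 20\right) = -141 - -124488 = -141 + 124488 = 124347$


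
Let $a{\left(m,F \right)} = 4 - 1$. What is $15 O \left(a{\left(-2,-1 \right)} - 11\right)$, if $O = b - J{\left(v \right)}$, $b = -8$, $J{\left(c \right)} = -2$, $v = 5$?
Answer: $720$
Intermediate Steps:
$a{\left(m,F \right)} = 3$
$O = -6$ ($O = -8 - -2 = -8 + 2 = -6$)
$15 O \left(a{\left(-2,-1 \right)} - 11\right) = 15 \left(-6\right) \left(3 - 11\right) = - 90 \left(3 - 11\right) = \left(-90\right) \left(-8\right) = 720$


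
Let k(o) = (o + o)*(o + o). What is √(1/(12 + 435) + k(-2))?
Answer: √3197391/447 ≈ 4.0003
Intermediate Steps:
k(o) = 4*o² (k(o) = (2*o)*(2*o) = 4*o²)
√(1/(12 + 435) + k(-2)) = √(1/(12 + 435) + 4*(-2)²) = √(1/447 + 4*4) = √(1/447 + 16) = √(7153/447) = √3197391/447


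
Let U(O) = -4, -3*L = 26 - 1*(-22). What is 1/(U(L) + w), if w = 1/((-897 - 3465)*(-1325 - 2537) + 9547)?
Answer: -16855591/67422363 ≈ -0.25000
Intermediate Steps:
L = -16 (L = -(26 - 1*(-22))/3 = -(26 + 22)/3 = -1/3*48 = -16)
w = 1/16855591 (w = 1/(-4362*(-3862) + 9547) = 1/(16846044 + 9547) = 1/16855591 ≈ 5.9327e-8)
1/(U(L) + w) = 1/(-4 + 1/16855591) = 1/(-67422363/16855591) = -16855591/67422363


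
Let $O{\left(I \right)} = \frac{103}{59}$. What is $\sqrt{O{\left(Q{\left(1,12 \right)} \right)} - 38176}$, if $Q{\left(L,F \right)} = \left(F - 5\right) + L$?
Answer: $\frac{i \sqrt{132884579}}{59} \approx 195.38 i$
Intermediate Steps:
$Q{\left(L,F \right)} = -5 + F + L$ ($Q{\left(L,F \right)} = \left(-5 + F\right) + L = -5 + F + L$)
$O{\left(I \right)} = \frac{103}{59}$ ($O{\left(I \right)} = 103 \cdot \frac{1}{59} = \frac{103}{59}$)
$\sqrt{O{\left(Q{\left(1,12 \right)} \right)} - 38176} = \sqrt{\frac{103}{59} - 38176} = \sqrt{- \frac{2252281}{59}} = \frac{i \sqrt{132884579}}{59}$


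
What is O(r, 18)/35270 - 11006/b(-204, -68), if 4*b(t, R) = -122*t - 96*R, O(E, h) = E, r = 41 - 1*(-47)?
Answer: -96872617/69252645 ≈ -1.3988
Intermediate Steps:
r = 88 (r = 41 + 47 = 88)
b(t, R) = -24*R - 61*t/2 (b(t, R) = (-122*t - 96*R)/4 = -24*R - 61*t/2)
O(r, 18)/35270 - 11006/b(-204, -68) = 88/35270 - 11006/(-24*(-68) - 61/2*(-204)) = 88*(1/35270) - 11006/(1632 + 6222) = 44/17635 - 11006/7854 = 44/17635 - 11006*1/7854 = 44/17635 - 5503/3927 = -96872617/69252645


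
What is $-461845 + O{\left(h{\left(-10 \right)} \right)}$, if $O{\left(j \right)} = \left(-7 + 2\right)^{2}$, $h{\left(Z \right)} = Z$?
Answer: $-461820$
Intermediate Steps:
$O{\left(j \right)} = 25$ ($O{\left(j \right)} = \left(-5\right)^{2} = 25$)
$-461845 + O{\left(h{\left(-10 \right)} \right)} = -461845 + 25 = -461820$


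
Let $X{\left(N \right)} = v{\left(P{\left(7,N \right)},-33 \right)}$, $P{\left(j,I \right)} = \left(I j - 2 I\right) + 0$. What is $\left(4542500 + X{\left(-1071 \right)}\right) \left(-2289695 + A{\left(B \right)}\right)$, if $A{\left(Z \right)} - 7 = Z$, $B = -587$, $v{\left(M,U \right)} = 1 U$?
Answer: $-10403498608425$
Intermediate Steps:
$P{\left(j,I \right)} = - 2 I + I j$ ($P{\left(j,I \right)} = \left(- 2 I + I j\right) + 0 = - 2 I + I j$)
$v{\left(M,U \right)} = U$
$X{\left(N \right)} = -33$
$A{\left(Z \right)} = 7 + Z$
$\left(4542500 + X{\left(-1071 \right)}\right) \left(-2289695 + A{\left(B \right)}\right) = \left(4542500 - 33\right) \left(-2289695 + \left(7 - 587\right)\right) = 4542467 \left(-2289695 - 580\right) = 4542467 \left(-2290275\right) = -10403498608425$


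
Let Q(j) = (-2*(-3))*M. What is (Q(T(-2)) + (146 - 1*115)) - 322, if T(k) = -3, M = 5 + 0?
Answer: -261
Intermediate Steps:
M = 5
Q(j) = 30 (Q(j) = -2*(-3)*5 = 6*5 = 30)
(Q(T(-2)) + (146 - 1*115)) - 322 = (30 + (146 - 1*115)) - 322 = (30 + (146 - 115)) - 322 = (30 + 31) - 322 = 61 - 322 = -261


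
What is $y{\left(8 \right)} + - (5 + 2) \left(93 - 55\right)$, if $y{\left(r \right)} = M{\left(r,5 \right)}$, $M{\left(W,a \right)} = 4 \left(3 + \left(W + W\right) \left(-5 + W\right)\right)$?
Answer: $-62$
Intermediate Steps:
$M{\left(W,a \right)} = 12 + 8 W \left(-5 + W\right)$ ($M{\left(W,a \right)} = 4 \left(3 + 2 W \left(-5 + W\right)\right) = 12 + 8 W \left(-5 + W\right)$)
$y{\left(r \right)} = 12 - 40 r + 8 r^{2}$
$y{\left(8 \right)} + - (5 + 2) \left(93 - 55\right) = \left(12 - 320 + 8 \cdot 8^{2}\right) + - (5 + 2) \left(93 - 55\right) = \left(12 - 320 + 8 \cdot 64\right) + \left(-1\right) 7 \cdot 38 = \left(12 - 320 + 512\right) - 266 = 204 - 266 = -62$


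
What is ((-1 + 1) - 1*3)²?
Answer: 9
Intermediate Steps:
((-1 + 1) - 1*3)² = (0 - 3)² = (-3)² = 9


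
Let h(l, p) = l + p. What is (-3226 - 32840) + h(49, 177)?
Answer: -35840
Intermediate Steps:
(-3226 - 32840) + h(49, 177) = (-3226 - 32840) + (49 + 177) = -36066 + 226 = -35840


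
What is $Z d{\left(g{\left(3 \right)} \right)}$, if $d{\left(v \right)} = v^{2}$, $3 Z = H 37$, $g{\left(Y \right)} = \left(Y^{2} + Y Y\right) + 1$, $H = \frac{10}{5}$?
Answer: $\frac{26714}{3} \approx 8904.7$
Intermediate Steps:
$H = 2$ ($H = 10 \cdot \frac{1}{5} = 2$)
$g{\left(Y \right)} = 1 + 2 Y^{2}$ ($g{\left(Y \right)} = \left(Y^{2} + Y^{2}\right) + 1 = 2 Y^{2} + 1 = 1 + 2 Y^{2}$)
$Z = \frac{74}{3}$ ($Z = \frac{2 \cdot 37}{3} = \frac{1}{3} \cdot 74 = \frac{74}{3} \approx 24.667$)
$Z d{\left(g{\left(3 \right)} \right)} = \frac{74 \left(1 + 2 \cdot 3^{2}\right)^{2}}{3} = \frac{74 \left(1 + 2 \cdot 9\right)^{2}}{3} = \frac{74 \left(1 + 18\right)^{2}}{3} = \frac{74 \cdot 19^{2}}{3} = \frac{74}{3} \cdot 361 = \frac{26714}{3}$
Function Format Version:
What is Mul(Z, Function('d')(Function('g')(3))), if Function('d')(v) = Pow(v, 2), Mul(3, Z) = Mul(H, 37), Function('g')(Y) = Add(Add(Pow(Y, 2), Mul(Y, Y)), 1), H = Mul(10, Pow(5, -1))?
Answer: Rational(26714, 3) ≈ 8904.7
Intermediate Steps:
H = 2 (H = Mul(10, Rational(1, 5)) = 2)
Function('g')(Y) = Add(1, Mul(2, Pow(Y, 2))) (Function('g')(Y) = Add(Add(Pow(Y, 2), Pow(Y, 2)), 1) = Add(Mul(2, Pow(Y, 2)), 1) = Add(1, Mul(2, Pow(Y, 2))))
Z = Rational(74, 3) (Z = Mul(Rational(1, 3), Mul(2, 37)) = Mul(Rational(1, 3), 74) = Rational(74, 3) ≈ 24.667)
Mul(Z, Function('d')(Function('g')(3))) = Mul(Rational(74, 3), Pow(Add(1, Mul(2, Pow(3, 2))), 2)) = Mul(Rational(74, 3), Pow(Add(1, Mul(2, 9)), 2)) = Mul(Rational(74, 3), Pow(Add(1, 18), 2)) = Mul(Rational(74, 3), Pow(19, 2)) = Mul(Rational(74, 3), 361) = Rational(26714, 3)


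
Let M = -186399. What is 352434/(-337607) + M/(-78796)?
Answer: 35159217729/26602081172 ≈ 1.3217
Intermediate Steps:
352434/(-337607) + M/(-78796) = 352434/(-337607) - 186399/(-78796) = 352434*(-1/337607) - 186399*(-1/78796) = -352434/337607 + 186399/78796 = 35159217729/26602081172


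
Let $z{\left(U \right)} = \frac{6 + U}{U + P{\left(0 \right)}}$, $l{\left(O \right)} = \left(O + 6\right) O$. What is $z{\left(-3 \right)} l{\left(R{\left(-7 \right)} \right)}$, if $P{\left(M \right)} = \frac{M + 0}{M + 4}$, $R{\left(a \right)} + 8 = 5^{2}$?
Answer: $-391$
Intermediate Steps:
$R{\left(a \right)} = 17$ ($R{\left(a \right)} = -8 + 5^{2} = -8 + 25 = 17$)
$P{\left(M \right)} = \frac{M}{4 + M}$
$l{\left(O \right)} = O \left(6 + O\right)$ ($l{\left(O \right)} = \left(6 + O\right) O = O \left(6 + O\right)$)
$z{\left(U \right)} = \frac{6 + U}{U}$ ($z{\left(U \right)} = \frac{6 + U}{U + \frac{0}{4 + 0}} = \frac{6 + U}{U + \frac{0}{4}} = \frac{6 + U}{U + 0 \cdot \frac{1}{4}} = \frac{6 + U}{U + 0} = \frac{6 + U}{U}$)
$z{\left(-3 \right)} l{\left(R{\left(-7 \right)} \right)} = \frac{6 - 3}{-3} \cdot 17 \left(6 + 17\right) = \left(- \frac{1}{3}\right) 3 \cdot 17 \cdot 23 = \left(-1\right) 391 = -391$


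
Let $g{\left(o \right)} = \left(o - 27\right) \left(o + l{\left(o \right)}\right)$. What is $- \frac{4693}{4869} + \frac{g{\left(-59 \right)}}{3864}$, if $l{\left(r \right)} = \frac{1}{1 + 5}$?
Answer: $\frac{2167255}{6271272} \approx 0.34558$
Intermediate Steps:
$l{\left(r \right)} = \frac{1}{6}$
$g{\left(o \right)} = \left(-27 + o\right) \left(\frac{1}{6} + o\right)$ ($g{\left(o \right)} = \left(o - 27\right) \left(o + \frac{1}{6}\right) = \left(-27 + o\right) \left(\frac{1}{6} + o\right)$)
$- \frac{4693}{4869} + \frac{g{\left(-59 \right)}}{3864} = - \frac{4693}{4869} + \frac{- \frac{9}{2} + \left(-59\right)^{2} - - \frac{9499}{6}}{3864} = \left(-4693\right) \frac{1}{4869} + \left(- \frac{9}{2} + 3481 + \frac{9499}{6}\right) \frac{1}{3864} = - \frac{4693}{4869} + \frac{15179}{3} \cdot \frac{1}{3864} = - \frac{4693}{4869} + \frac{15179}{11592} = \frac{2167255}{6271272}$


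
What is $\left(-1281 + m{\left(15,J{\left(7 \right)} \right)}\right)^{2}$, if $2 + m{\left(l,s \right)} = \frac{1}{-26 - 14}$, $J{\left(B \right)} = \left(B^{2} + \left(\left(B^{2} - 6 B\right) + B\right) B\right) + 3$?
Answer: $\frac{2633845041}{1600} \approx 1.6462 \cdot 10^{6}$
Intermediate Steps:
$J{\left(B \right)} = 3 + B^{2} + B \left(B^{2} - 5 B\right)$ ($J{\left(B \right)} = \left(B^{2} + \left(B^{2} - 5 B\right) B\right) + 3 = \left(B^{2} + B \left(B^{2} - 5 B\right)\right) + 3 = 3 + B^{2} + B \left(B^{2} - 5 B\right)$)
$m{\left(l,s \right)} = - \frac{81}{40}$ ($m{\left(l,s \right)} = -2 + \frac{1}{-26 - 14} = -2 + \frac{1}{-40} = -2 - \frac{1}{40} = - \frac{81}{40}$)
$\left(-1281 + m{\left(15,J{\left(7 \right)} \right)}\right)^{2} = \left(-1281 - \frac{81}{40}\right)^{2} = \left(- \frac{51321}{40}\right)^{2} = \frac{2633845041}{1600}$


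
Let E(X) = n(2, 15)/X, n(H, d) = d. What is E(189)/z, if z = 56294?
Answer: 5/3546522 ≈ 1.4098e-6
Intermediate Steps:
E(X) = 15/X
E(189)/z = (15/189)/56294 = (15*(1/189))*(1/56294) = (5/63)*(1/56294) = 5/3546522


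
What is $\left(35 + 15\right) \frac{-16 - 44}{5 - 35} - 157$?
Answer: $-57$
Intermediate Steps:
$\left(35 + 15\right) \frac{-16 - 44}{5 - 35} - 157 = 50 \left(- \frac{60}{-30}\right) - 157 = 50 \left(\left(-60\right) \left(- \frac{1}{30}\right)\right) - 157 = 50 \cdot 2 - 157 = 100 - 157 = -57$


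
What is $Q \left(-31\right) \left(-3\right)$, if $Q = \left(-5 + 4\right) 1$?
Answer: $-93$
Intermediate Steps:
$Q = -1$ ($Q = \left(-1\right) 1 = -1$)
$Q \left(-31\right) \left(-3\right) = \left(-1\right) \left(-31\right) \left(-3\right) = 31 \left(-3\right) = -93$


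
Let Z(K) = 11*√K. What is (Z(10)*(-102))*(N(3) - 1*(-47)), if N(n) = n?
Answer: -56100*√10 ≈ -1.7740e+5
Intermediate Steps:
(Z(10)*(-102))*(N(3) - 1*(-47)) = ((11*√10)*(-102))*(3 - 1*(-47)) = (-1122*√10)*(3 + 47) = -1122*√10*50 = -56100*√10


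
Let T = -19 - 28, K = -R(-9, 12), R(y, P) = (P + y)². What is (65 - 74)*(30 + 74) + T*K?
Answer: -513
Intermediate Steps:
K = -9 (K = -(12 - 9)² = -1*3² = -1*9 = -9)
T = -47
(65 - 74)*(30 + 74) + T*K = (65 - 74)*(30 + 74) - 47*(-9) = -9*104 + 423 = -936 + 423 = -513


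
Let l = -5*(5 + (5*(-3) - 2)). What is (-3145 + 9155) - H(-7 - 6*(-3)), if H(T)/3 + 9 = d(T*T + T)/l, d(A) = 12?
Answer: 30182/5 ≈ 6036.4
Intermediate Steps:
l = 60 (l = -5*(5 + (-15 - 2)) = -5*(5 - 17) = -5*(-12) = 60)
H(T) = -132/5 (H(T) = -27 + 3*(12/60) = -27 + 3*(12*(1/60)) = -27 + 3*(⅕) = -27 + ⅗ = -132/5)
(-3145 + 9155) - H(-7 - 6*(-3)) = (-3145 + 9155) - 1*(-132/5) = 6010 + 132/5 = 30182/5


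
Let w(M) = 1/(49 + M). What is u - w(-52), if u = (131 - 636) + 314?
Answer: -572/3 ≈ -190.67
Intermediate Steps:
u = -191 (u = -505 + 314 = -191)
u - w(-52) = -191 - 1/(49 - 52) = -191 - 1/(-3) = -191 - 1*(-1/3) = -191 + 1/3 = -572/3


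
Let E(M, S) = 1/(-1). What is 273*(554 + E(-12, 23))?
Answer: 150969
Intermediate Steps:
E(M, S) = -1
273*(554 + E(-12, 23)) = 273*(554 - 1) = 273*553 = 150969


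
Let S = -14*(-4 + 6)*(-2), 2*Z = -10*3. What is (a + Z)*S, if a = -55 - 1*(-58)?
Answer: -672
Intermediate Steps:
Z = -15 (Z = (-10*3)/2 = (½)*(-30) = -15)
a = 3 (a = -55 + 58 = 3)
S = 56 (S = -28*(-2) = -14*(-4) = 56)
(a + Z)*S = (3 - 15)*56 = -12*56 = -672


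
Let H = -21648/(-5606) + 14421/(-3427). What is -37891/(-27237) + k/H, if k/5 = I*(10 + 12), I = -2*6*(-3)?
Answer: -38996800247/3412407 ≈ -11428.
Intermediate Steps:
I = 36 (I = -12*(-3) = 36)
H = -144705/417647 (H = -21648*(-1/5606) + 14421*(-1/3427) = 10824/2803 - 627/149 = -144705/417647 ≈ -0.34648)
k = 3960 (k = 5*(36*(10 + 12)) = 5*(36*22) = 5*792 = 3960)
-37891/(-27237) + k/H = -37891/(-27237) + 3960/(-144705/417647) = -37891*(-1/27237) + 3960*(-417647/144705) = 5413/3891 - 10023528/877 = -38996800247/3412407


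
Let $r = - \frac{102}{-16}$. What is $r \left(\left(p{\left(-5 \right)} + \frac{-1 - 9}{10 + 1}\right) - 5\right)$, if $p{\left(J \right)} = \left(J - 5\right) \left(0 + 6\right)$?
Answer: $- \frac{36975}{88} \approx -420.17$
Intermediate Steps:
$p{\left(J \right)} = -30 + 6 J$ ($p{\left(J \right)} = \left(-5 + J\right) 6 = -30 + 6 J$)
$r = \frac{51}{8}$ ($r = \left(-102\right) \left(- \frac{1}{16}\right) = \frac{51}{8} \approx 6.375$)
$r \left(\left(p{\left(-5 \right)} + \frac{-1 - 9}{10 + 1}\right) - 5\right) = \frac{51 \left(\left(\left(-30 + 6 \left(-5\right)\right) + \frac{-1 - 9}{10 + 1}\right) - 5\right)}{8} = \frac{51 \left(\left(\left(-30 - 30\right) - \frac{10}{11}\right) - 5\right)}{8} = \frac{51 \left(\left(-60 - \frac{10}{11}\right) - 5\right)}{8} = \frac{51 \left(- \frac{670}{11} - 5\right)}{8} = \frac{51}{8} \left(- \frac{725}{11}\right) = - \frac{36975}{88}$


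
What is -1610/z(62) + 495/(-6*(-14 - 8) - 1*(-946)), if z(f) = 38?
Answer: -78035/1862 ≈ -41.909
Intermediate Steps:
-1610/z(62) + 495/(-6*(-14 - 8) - 1*(-946)) = -1610/38 + 495/(-6*(-14 - 8) - 1*(-946)) = -1610*1/38 + 495/(-6*(-22) + 946) = -805/19 + 495/(132 + 946) = -805/19 + 495/1078 = -805/19 + 495*(1/1078) = -805/19 + 45/98 = -78035/1862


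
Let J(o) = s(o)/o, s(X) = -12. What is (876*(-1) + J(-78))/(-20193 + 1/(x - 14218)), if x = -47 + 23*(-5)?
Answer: 163730680/3774879433 ≈ 0.043374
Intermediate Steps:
J(o) = -12/o
x = -162 (x = -47 - 115 = -162)
(876*(-1) + J(-78))/(-20193 + 1/(x - 14218)) = (876*(-1) - 12/(-78))/(-20193 + 1/(-162 - 14218)) = (-876 - 12*(-1/78))/(-20193 + 1/(-14380)) = (-876 + 2/13)/(-20193 - 1/14380) = -11386/(13*(-290375341/14380)) = -11386/13*(-14380/290375341) = 163730680/3774879433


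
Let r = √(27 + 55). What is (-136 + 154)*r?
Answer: 18*√82 ≈ 163.00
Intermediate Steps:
r = √82 ≈ 9.0554
(-136 + 154)*r = (-136 + 154)*√82 = 18*√82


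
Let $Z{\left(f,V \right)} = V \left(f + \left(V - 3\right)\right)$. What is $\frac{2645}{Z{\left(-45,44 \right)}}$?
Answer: $- \frac{2645}{176} \approx -15.028$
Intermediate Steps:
$Z{\left(f,V \right)} = V \left(-3 + V + f\right)$ ($Z{\left(f,V \right)} = V \left(f + \left(V - 3\right)\right) = V \left(f + \left(-3 + V\right)\right) = V \left(-3 + V + f\right)$)
$\frac{2645}{Z{\left(-45,44 \right)}} = \frac{2645}{44 \left(-3 + 44 - 45\right)} = \frac{2645}{44 \left(-4\right)} = \frac{2645}{-176} = 2645 \left(- \frac{1}{176}\right) = - \frac{2645}{176}$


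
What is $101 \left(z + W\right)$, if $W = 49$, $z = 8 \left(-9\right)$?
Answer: $-2323$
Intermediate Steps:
$z = -72$
$101 \left(z + W\right) = 101 \left(-72 + 49\right) = 101 \left(-23\right) = -2323$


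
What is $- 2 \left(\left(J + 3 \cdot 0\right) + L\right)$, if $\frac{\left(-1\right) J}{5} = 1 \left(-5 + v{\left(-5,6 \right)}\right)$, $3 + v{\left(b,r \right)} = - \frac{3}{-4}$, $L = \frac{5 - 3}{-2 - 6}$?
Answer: $-72$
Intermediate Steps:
$L = - \frac{1}{4}$ ($L = \frac{2}{-8} = 2 \left(- \frac{1}{8}\right) = - \frac{1}{4} \approx -0.25$)
$v{\left(b,r \right)} = - \frac{9}{4}$ ($v{\left(b,r \right)} = -3 - \frac{3}{-4} = -3 - - \frac{3}{4} = -3 + \frac{3}{4} = - \frac{9}{4}$)
$J = \frac{145}{4}$ ($J = - 5 \cdot 1 \left(-5 - \frac{9}{4}\right) = - 5 \cdot 1 \left(- \frac{29}{4}\right) = \left(-5\right) \left(- \frac{29}{4}\right) = \frac{145}{4} \approx 36.25$)
$- 2 \left(\left(J + 3 \cdot 0\right) + L\right) = - 2 \left(\left(\frac{145}{4} + 3 \cdot 0\right) - \frac{1}{4}\right) = - 2 \left(\left(\frac{145}{4} + 0\right) - \frac{1}{4}\right) = - 2 \left(\frac{145}{4} - \frac{1}{4}\right) = \left(-2\right) 36 = -72$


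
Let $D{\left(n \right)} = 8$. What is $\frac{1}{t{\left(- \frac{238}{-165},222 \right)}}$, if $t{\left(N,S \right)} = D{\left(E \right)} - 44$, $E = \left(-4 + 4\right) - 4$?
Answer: $- \frac{1}{36} \approx -0.027778$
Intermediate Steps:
$E = -4$ ($E = 0 - 4 = -4$)
$t{\left(N,S \right)} = -36$ ($t{\left(N,S \right)} = 8 - 44 = -36$)
$\frac{1}{t{\left(- \frac{238}{-165},222 \right)}} = \frac{1}{-36} = - \frac{1}{36}$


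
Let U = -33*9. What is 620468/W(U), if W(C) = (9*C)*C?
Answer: 620468/793881 ≈ 0.78156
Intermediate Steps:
U = -297
W(C) = 9*C²
620468/W(U) = 620468/((9*(-297)²)) = 620468/((9*88209)) = 620468/793881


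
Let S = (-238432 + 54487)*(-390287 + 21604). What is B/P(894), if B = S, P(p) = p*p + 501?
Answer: 22605798145/266579 ≈ 84800.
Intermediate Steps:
S = 67817394435 (S = -183945*(-368683) = 67817394435)
P(p) = 501 + p**2 (P(p) = p**2 + 501 = 501 + p**2)
B = 67817394435
B/P(894) = 67817394435/(501 + 894**2) = 67817394435/(501 + 799236) = 67817394435/799737 = 67817394435*(1/799737) = 22605798145/266579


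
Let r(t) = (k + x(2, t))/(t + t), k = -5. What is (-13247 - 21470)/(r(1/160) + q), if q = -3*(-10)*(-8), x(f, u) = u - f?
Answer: 69434/1599 ≈ 43.423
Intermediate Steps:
r(t) = (-7 + t)/(2*t) (r(t) = (-5 + (t - 1*2))/(t + t) = (-5 + (t - 2))/((2*t)) = (-5 + (-2 + t))*(1/(2*t)) = (-7 + t)*(1/(2*t)) = (-7 + t)/(2*t))
q = -240 (q = 30*(-8) = -240)
(-13247 - 21470)/(r(1/160) + q) = (-13247 - 21470)/((-7 + 1/160)/(2*(1/160)) - 240) = -34717/((-7 + 1/160)/(2*(1/160)) - 240) = -34717/((½)*160*(-1119/160) - 240) = -34717/(-1119/2 - 240) = -34717/(-1599/2) = -34717*(-2/1599) = 69434/1599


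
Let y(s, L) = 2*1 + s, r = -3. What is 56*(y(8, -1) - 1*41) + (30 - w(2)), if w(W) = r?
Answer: -1703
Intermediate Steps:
y(s, L) = 2 + s
w(W) = -3
56*(y(8, -1) - 1*41) + (30 - w(2)) = 56*((2 + 8) - 1*41) + (30 - 1*(-3)) = 56*(10 - 41) + (30 + 3) = 56*(-31) + 33 = -1736 + 33 = -1703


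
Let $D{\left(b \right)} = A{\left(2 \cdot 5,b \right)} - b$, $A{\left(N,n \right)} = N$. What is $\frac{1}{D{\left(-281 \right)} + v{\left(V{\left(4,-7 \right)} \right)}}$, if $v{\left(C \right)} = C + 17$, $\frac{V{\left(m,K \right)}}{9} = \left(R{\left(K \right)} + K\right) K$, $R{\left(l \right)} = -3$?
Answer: $\frac{1}{938} \approx 0.0010661$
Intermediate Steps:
$D{\left(b \right)} = 10 - b$ ($D{\left(b \right)} = 2 \cdot 5 - b = 10 - b$)
$V{\left(m,K \right)} = 9 K \left(-3 + K\right)$ ($V{\left(m,K \right)} = 9 \left(-3 + K\right) K = 9 K \left(-3 + K\right)$)
$v{\left(C \right)} = 17 + C$
$\frac{1}{D{\left(-281 \right)} + v{\left(V{\left(4,-7 \right)} \right)}} = \frac{1}{\left(10 - -281\right) + \left(17 + 9 \left(-7\right) \left(-3 - 7\right)\right)} = \frac{1}{\left(10 + 281\right) + \left(17 + 9 \left(-7\right) \left(-10\right)\right)} = \frac{1}{291 + \left(17 + 630\right)} = \frac{1}{291 + 647} = \frac{1}{938}$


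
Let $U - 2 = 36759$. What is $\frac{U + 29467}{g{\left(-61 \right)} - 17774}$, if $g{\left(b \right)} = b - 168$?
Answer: $- \frac{22076}{6001} \approx -3.6787$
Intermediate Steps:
$U = 36761$ ($U = 2 + 36759 = 36761$)
$g{\left(b \right)} = -168 + b$
$\frac{U + 29467}{g{\left(-61 \right)} - 17774} = \frac{36761 + 29467}{\left(-168 - 61\right) - 17774} = \frac{66228}{-229 - 17774} = \frac{66228}{-18003} = 66228 \left(- \frac{1}{18003}\right) = - \frac{22076}{6001}$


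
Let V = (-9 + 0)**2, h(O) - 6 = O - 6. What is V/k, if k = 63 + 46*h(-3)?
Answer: -27/25 ≈ -1.0800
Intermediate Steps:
h(O) = O (h(O) = 6 + (O - 6) = 6 + (-6 + O) = O)
k = -75 (k = 63 + 46*(-3) = 63 - 138 = -75)
V = 81 (V = (-9)**2 = 81)
V/k = 81/(-75) = 81*(-1/75) = -27/25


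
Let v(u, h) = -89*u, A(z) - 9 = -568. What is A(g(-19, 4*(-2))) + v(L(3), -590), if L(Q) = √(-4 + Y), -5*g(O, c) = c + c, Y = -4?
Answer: -559 - 178*I*√2 ≈ -559.0 - 251.73*I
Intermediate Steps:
g(O, c) = -2*c/5 (g(O, c) = -(c + c)/5 = -2*c/5)
L(Q) = 2*I*√2 (L(Q) = √(-4 - 4) = √(-8) = 2*I*√2)
A(z) = -559 (A(z) = 9 - 568 = -559)
A(g(-19, 4*(-2))) + v(L(3), -590) = -559 - 178*I*√2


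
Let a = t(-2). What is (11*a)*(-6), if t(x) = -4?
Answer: 264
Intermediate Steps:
a = -4
(11*a)*(-6) = (11*(-4))*(-6) = -44*(-6) = 264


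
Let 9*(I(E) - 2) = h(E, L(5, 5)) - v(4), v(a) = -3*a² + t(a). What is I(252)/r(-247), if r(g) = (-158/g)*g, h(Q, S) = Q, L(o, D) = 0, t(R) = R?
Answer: -157/711 ≈ -0.22082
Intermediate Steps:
r(g) = -158
v(a) = a - 3*a² (v(a) = -3*a² + a = a - 3*a²)
I(E) = 62/9 + E/9 (I(E) = 2 + (E - 4*(1 - 3*4))/9 = 2 + (E - 4*(1 - 12))/9 = 2 + (E - 4*(-11))/9 = 2 + (E - 1*(-44))/9 = 2 + (E + 44)/9 = 2 + (44 + E)/9 = 2 + (44/9 + E/9) = 62/9 + E/9)
I(252)/r(-247) = (62/9 + (⅑)*252)/(-158) = (62/9 + 28)*(-1/158) = (314/9)*(-1/158) = -157/711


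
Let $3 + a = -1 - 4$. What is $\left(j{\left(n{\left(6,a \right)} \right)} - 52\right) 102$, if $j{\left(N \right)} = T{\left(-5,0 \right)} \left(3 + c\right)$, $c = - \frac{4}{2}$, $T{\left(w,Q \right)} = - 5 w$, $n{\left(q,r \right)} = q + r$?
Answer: $-2754$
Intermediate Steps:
$a = -8$ ($a = -3 - 5 = -8$)
$c = -2$ ($c = \left(-4\right) \frac{1}{2} = -2$)
$j{\left(N \right)} = 25$ ($j{\left(N \right)} = \left(-5\right) \left(-5\right) \left(3 - 2\right) = 25 \cdot 1 = 25$)
$\left(j{\left(n{\left(6,a \right)} \right)} - 52\right) 102 = \left(25 - 52\right) 102 = \left(-27\right) 102 = -2754$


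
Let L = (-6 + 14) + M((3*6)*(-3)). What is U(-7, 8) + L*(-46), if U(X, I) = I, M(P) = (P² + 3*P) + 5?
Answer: -127274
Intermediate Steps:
M(P) = 5 + P² + 3*P
L = 2767 (L = (-6 + 14) + (5 + ((3*6)*(-3))² + 3*((3*6)*(-3))) = 8 + (5 + (18*(-3))² + 3*(18*(-3))) = 8 + (5 + (-54)² + 3*(-54)) = 8 + (5 + 2916 - 162) = 8 + 2759 = 2767)
U(-7, 8) + L*(-46) = 8 + 2767*(-46) = 8 - 127282 = -127274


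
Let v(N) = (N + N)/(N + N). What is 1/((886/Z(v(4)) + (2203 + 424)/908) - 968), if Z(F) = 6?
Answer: -2724/2226707 ≈ -0.0012233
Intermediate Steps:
v(N) = 1 (v(N) = (2*N)/((2*N)) = (2*N)*(1/(2*N)) = 1)
1/((886/Z(v(4)) + (2203 + 424)/908) - 968) = 1/((886/6 + (2203 + 424)/908) - 968) = 1/((886*(1/6) + 2627*(1/908)) - 968) = 1/((443/3 + 2627/908) - 968) = 1/(410125/2724 - 968) = 1/(-2226707/2724) = -2724/2226707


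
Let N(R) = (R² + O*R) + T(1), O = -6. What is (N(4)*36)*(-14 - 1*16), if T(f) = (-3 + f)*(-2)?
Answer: 4320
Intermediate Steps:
T(f) = 6 - 2*f
N(R) = 4 + R² - 6*R (N(R) = (R² - 6*R) + (6 - 2*1) = (R² - 6*R) + (6 - 2) = (R² - 6*R) + 4 = 4 + R² - 6*R)
(N(4)*36)*(-14 - 1*16) = ((4 + 4² - 6*4)*36)*(-14 - 1*16) = ((4 + 16 - 24)*36)*(-14 - 16) = -4*36*(-30) = -144*(-30) = 4320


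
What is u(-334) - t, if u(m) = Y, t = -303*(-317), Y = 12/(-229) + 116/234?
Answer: -2573482565/26793 ≈ -96051.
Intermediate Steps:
Y = 11878/26793 (Y = 12*(-1/229) + 116*(1/234) = -12/229 + 58/117 = 11878/26793 ≈ 0.44332)
t = 96051
u(m) = 11878/26793
u(-334) - t = 11878/26793 - 1*96051 = 11878/26793 - 96051 = -2573482565/26793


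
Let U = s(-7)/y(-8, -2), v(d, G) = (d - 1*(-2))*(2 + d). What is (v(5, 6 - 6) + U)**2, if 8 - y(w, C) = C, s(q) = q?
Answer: 233289/100 ≈ 2332.9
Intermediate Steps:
y(w, C) = 8 - C
v(d, G) = (2 + d)**2 (v(d, G) = (d + 2)*(2 + d) = (2 + d)*(2 + d) = (2 + d)**2)
U = -7/10 (U = -7/(8 - 1*(-2)) = -7/(8 + 2) = -7/10 ≈ -0.70000)
(v(5, 6 - 6) + U)**2 = ((2 + 5)**2 - 7/10)**2 = (7**2 - 7/10)**2 = (49 - 7/10)**2 = (483/10)**2 = 233289/100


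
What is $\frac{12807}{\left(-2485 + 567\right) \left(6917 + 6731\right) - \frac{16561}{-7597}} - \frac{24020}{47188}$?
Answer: $- \frac{398445276695366}{782005903418953} \approx -0.50952$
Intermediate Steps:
$\frac{12807}{\left(-2485 + 567\right) \left(6917 + 6731\right) - \frac{16561}{-7597}} - \frac{24020}{47188} = \frac{12807}{\left(-1918\right) 13648 - 16561 \left(- \frac{1}{7597}\right)} - \frac{6005}{11797} = \frac{12807}{-26176864 - - \frac{16561}{7597}} - \frac{6005}{11797} = \frac{12807}{-26176864 + \frac{16561}{7597}} - \frac{6005}{11797} = \frac{12807}{- \frac{198865619247}{7597}} - \frac{6005}{11797} = 12807 \left(- \frac{7597}{198865619247}\right) - \frac{6005}{11797} = - \frac{32431593}{66288539749} - \frac{6005}{11797} = - \frac{398445276695366}{782005903418953}$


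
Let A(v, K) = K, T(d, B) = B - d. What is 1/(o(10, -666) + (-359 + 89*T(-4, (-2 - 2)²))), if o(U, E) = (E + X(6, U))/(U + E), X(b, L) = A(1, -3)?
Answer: 656/932845 ≈ 0.00070322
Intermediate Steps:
X(b, L) = -3
o(U, E) = (-3 + E)/(E + U) (o(U, E) = (E - 3)/(U + E) = (-3 + E)/(E + U))
1/(o(10, -666) + (-359 + 89*T(-4, (-2 - 2)²))) = 1/((-3 - 666)/(-666 + 10) + (-359 + 89*((-2 - 2)² - 1*(-4)))) = 1/(-669/(-656) + (-359 + 89*((-4)² + 4))) = 1/(-1/656*(-669) + (-359 + 89*(16 + 4))) = 1/(669/656 + (-359 + 89*20)) = 1/(669/656 + (-359 + 1780)) = 1/(669/656 + 1421) = 1/(932845/656) = 656/932845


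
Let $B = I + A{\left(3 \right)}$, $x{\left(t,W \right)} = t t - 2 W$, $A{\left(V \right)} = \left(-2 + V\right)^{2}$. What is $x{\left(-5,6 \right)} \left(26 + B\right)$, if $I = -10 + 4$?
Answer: $273$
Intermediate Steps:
$x{\left(t,W \right)} = t^{2} - 2 W$
$I = -6$
$B = -5$ ($B = -6 + \left(-2 + 3\right)^{2} = -6 + 1^{2} = -6 + 1 = -5$)
$x{\left(-5,6 \right)} \left(26 + B\right) = \left(\left(-5\right)^{2} - 12\right) \left(26 - 5\right) = \left(25 - 12\right) 21 = 13 \cdot 21 = 273$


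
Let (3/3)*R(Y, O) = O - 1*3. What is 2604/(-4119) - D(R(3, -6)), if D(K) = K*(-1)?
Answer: -13225/1373 ≈ -9.6322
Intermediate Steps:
R(Y, O) = -3 + O (R(Y, O) = O - 1*3 = O - 3 = -3 + O)
D(K) = -K
2604/(-4119) - D(R(3, -6)) = 2604/(-4119) - (-1)*(-3 - 6) = 2604*(-1/4119) - (-1)*(-9) = -868/1373 - 1*9 = -868/1373 - 9 = -13225/1373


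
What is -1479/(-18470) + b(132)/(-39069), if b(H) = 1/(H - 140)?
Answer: 231141439/2886417720 ≈ 0.080079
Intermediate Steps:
b(H) = 1/(-140 + H)
-1479/(-18470) + b(132)/(-39069) = -1479/(-18470) + 1/((-140 + 132)*(-39069)) = -1479*(-1/18470) - 1/39069/(-8) = 1479/18470 - 1/8*(-1/39069) = 1479/18470 + 1/312552 = 231141439/2886417720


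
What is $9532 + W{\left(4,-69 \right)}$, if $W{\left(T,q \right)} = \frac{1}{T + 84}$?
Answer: $\frac{838817}{88} \approx 9532.0$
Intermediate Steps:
$W{\left(T,q \right)} = \frac{1}{84 + T}$
$9532 + W{\left(4,-69 \right)} = 9532 + \frac{1}{84 + 4} = 9532 + \frac{1}{88} = \frac{838817}{88}$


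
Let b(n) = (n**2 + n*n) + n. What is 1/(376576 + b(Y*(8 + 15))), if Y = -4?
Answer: 1/393412 ≈ 2.5419e-6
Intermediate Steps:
b(n) = n + 2*n**2 (b(n) = (n**2 + n**2) + n = 2*n**2 + n = n + 2*n**2)
1/(376576 + b(Y*(8 + 15))) = 1/(376576 + (-4*(8 + 15))*(1 + 2*(-4*(8 + 15)))) = 1/(376576 + (-4*23)*(1 + 2*(-4*23))) = 1/(376576 - 92*(1 + 2*(-92))) = 1/(376576 - 92*(1 - 184)) = 1/(376576 - 92*(-183)) = 1/(376576 + 16836) = 1/393412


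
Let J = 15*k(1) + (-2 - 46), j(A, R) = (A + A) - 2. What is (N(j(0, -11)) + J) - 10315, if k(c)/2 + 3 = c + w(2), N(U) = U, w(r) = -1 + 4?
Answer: -10335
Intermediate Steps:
w(r) = 3
j(A, R) = -2 + 2*A (j(A, R) = 2*A - 2 = -2 + 2*A)
k(c) = 2*c (k(c) = -6 + 2*(c + 3) = -6 + 2*(3 + c) = -6 + (6 + 2*c) = 2*c)
J = -18 (J = 15*(2*1) + (-2 - 46) = 15*2 - 48 = 30 - 48 = -18)
(N(j(0, -11)) + J) - 10315 = ((-2 + 2*0) - 18) - 10315 = ((-2 + 0) - 18) - 10315 = (-2 - 18) - 10315 = -20 - 10315 = -10335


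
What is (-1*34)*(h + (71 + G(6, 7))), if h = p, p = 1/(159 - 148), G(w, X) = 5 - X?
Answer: -25840/11 ≈ -2349.1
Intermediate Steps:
p = 1/11 ≈ 0.090909
h = 1/11 ≈ 0.090909
(-1*34)*(h + (71 + G(6, 7))) = (-1*34)*(1/11 + (71 + (5 - 1*7))) = -34*(1/11 + (71 + (5 - 7))) = -34*(1/11 + (71 - 2)) = -34*(1/11 + 69) = -34*760/11 = -25840/11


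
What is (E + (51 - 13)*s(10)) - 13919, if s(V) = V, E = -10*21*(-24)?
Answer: -8499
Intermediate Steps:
E = 5040 (E = -210*(-24) = 5040)
(E + (51 - 13)*s(10)) - 13919 = (5040 + (51 - 13)*10) - 13919 = (5040 + 38*10) - 13919 = (5040 + 380) - 13919 = 5420 - 13919 = -8499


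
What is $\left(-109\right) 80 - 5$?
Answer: $-8725$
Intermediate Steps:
$\left(-109\right) 80 - 5 = -8720 - 5 = -8725$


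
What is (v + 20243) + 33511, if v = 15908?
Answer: 69662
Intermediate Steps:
(v + 20243) + 33511 = (15908 + 20243) + 33511 = 36151 + 33511 = 69662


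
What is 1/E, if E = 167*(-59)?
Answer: -1/9853 ≈ -0.00010149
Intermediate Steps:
E = -9853
1/E = 1/(-9853) = -1/9853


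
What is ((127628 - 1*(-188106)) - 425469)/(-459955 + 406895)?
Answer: 21947/10612 ≈ 2.0681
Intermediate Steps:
((127628 - 1*(-188106)) - 425469)/(-459955 + 406895) = ((127628 + 188106) - 425469)/(-53060) = (315734 - 425469)*(-1/53060) = -109735*(-1/53060) = 21947/10612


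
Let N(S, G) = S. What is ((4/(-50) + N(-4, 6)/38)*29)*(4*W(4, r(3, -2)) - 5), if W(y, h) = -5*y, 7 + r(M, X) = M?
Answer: 43384/95 ≈ 456.67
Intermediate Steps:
r(M, X) = -7 + M
((4/(-50) + N(-4, 6)/38)*29)*(4*W(4, r(3, -2)) - 5) = ((4/(-50) - 4/38)*29)*(4*(-5*4) - 5) = ((4*(-1/50) - 4*1/38)*29)*(4*(-20) - 5) = ((-2/25 - 2/19)*29)*(-80 - 5) = -88/475*29*(-85) = -2552/475*(-85) = 43384/95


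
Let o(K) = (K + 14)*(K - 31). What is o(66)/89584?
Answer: 175/5599 ≈ 0.031256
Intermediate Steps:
o(K) = (-31 + K)*(14 + K) (o(K) = (14 + K)*(-31 + K) = (-31 + K)*(14 + K))
o(66)/89584 = (-434 + 66² - 17*66)/89584 = (-434 + 4356 - 1122)*(1/89584) = 2800*(1/89584) = 175/5599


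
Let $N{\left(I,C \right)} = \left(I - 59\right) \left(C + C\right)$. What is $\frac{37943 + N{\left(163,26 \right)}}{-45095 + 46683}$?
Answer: $\frac{43351}{1588} \approx 27.299$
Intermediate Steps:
$N{\left(I,C \right)} = 2 C \left(-59 + I\right)$ ($N{\left(I,C \right)} = \left(-59 + I\right) 2 C = 2 C \left(-59 + I\right)$)
$\frac{37943 + N{\left(163,26 \right)}}{-45095 + 46683} = \frac{37943 + 2 \cdot 26 \left(-59 + 163\right)}{-45095 + 46683} = \frac{37943 + 2 \cdot 26 \cdot 104}{1588} = \left(37943 + 5408\right) \frac{1}{1588} = 43351 \cdot \frac{1}{1588} = \frac{43351}{1588}$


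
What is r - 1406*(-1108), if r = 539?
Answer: 1558387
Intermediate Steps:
r - 1406*(-1108) = 539 - 1406*(-1108) = 539 + 1557848 = 1558387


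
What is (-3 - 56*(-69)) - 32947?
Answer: -29086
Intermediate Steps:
(-3 - 56*(-69)) - 32947 = (-3 + 3864) - 32947 = 3861 - 32947 = -29086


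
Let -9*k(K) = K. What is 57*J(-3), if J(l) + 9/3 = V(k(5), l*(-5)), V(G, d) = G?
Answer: -608/3 ≈ -202.67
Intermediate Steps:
k(K) = -K/9
J(l) = -32/9 (J(l) = -3 - ⅑*5 = -3 - 5/9 = -32/9)
57*J(-3) = 57*(-32/9) = -608/3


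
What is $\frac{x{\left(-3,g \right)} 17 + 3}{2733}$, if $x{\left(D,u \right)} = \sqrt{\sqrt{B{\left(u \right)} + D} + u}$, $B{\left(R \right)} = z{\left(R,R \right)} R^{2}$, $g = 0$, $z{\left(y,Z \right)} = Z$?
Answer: $\frac{1}{911} + \frac{17 \sqrt[4]{3} \sqrt{i}}{2733} \approx 0.0068863 + 0.0057886 i$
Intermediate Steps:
$B{\left(R \right)} = R^{3}$ ($B{\left(R \right)} = R R^{2} = R^{3}$)
$x{\left(D,u \right)} = \sqrt{u + \sqrt{D + u^{3}}}$ ($x{\left(D,u \right)} = \sqrt{\sqrt{u^{3} + D} + u} = \sqrt{\sqrt{D + u^{3}} + u} = \sqrt{u + \sqrt{D + u^{3}}}$)
$\frac{x{\left(-3,g \right)} 17 + 3}{2733} = \frac{\sqrt{0 + \sqrt{-3 + 0^{3}}} \cdot 17 + 3}{2733} = \left(\sqrt{0 + \sqrt{-3 + 0}} \cdot 17 + 3\right) \frac{1}{2733} = \left(\sqrt{0 + \sqrt{-3}} \cdot 17 + 3\right) \frac{1}{2733} = \left(\sqrt{0 + i \sqrt{3}} \cdot 17 + 3\right) \frac{1}{2733} = \left(\sqrt{i \sqrt{3}} \cdot 17 + 3\right) \frac{1}{2733} = \left(\sqrt[4]{3} \sqrt{i} 17 + 3\right) \frac{1}{2733} = \left(17 \sqrt[4]{3} \sqrt{i} + 3\right) \frac{1}{2733} = \left(3 + 17 \sqrt[4]{3} \sqrt{i}\right) \frac{1}{2733} = \frac{1}{911} + \frac{17 \sqrt[4]{3} \sqrt{i}}{2733}$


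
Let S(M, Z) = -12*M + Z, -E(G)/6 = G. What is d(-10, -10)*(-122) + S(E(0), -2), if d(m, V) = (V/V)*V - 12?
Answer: 2682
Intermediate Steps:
d(m, V) = -12 + V (d(m, V) = 1*V - 12 = V - 12 = -12 + V)
E(G) = -6*G
S(M, Z) = Z - 12*M
d(-10, -10)*(-122) + S(E(0), -2) = (-12 - 10)*(-122) + (-2 - (-72)*0) = -22*(-122) + (-2 - 12*0) = 2684 + (-2 + 0) = 2684 - 2 = 2682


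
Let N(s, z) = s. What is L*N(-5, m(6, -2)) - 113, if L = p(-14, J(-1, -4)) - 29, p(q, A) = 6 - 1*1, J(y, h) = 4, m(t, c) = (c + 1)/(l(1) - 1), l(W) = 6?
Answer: 7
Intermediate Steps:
m(t, c) = ⅕ + c/5 (m(t, c) = (c + 1)/(6 - 1) = (1 + c)/5 = (1 + c)*(⅕) = ⅕ + c/5)
p(q, A) = 5 (p(q, A) = 6 - 1 = 5)
L = -24 (L = 5 - 29 = -24)
L*N(-5, m(6, -2)) - 113 = -24*(-5) - 113 = 120 - 113 = 7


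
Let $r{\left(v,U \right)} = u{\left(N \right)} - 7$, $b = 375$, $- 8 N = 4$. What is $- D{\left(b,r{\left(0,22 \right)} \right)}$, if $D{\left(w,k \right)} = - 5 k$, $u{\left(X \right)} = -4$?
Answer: $-55$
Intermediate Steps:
$N = - \frac{1}{2}$ ($N = \left(- \frac{1}{8}\right) 4 = - \frac{1}{2} \approx -0.5$)
$r{\left(v,U \right)} = -11$ ($r{\left(v,U \right)} = -4 - 7 = -11$)
$- D{\left(b,r{\left(0,22 \right)} \right)} = - \left(-5\right) \left(-11\right) = \left(-1\right) 55 = -55$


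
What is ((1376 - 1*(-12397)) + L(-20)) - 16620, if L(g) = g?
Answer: -2867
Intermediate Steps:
((1376 - 1*(-12397)) + L(-20)) - 16620 = ((1376 - 1*(-12397)) - 20) - 16620 = ((1376 + 12397) - 20) - 16620 = (13773 - 20) - 16620 = 13753 - 16620 = -2867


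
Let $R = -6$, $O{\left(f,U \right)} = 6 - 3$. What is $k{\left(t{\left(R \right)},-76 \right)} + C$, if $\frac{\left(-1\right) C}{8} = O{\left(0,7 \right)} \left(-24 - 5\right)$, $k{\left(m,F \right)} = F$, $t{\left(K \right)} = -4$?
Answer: $620$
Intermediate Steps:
$O{\left(f,U \right)} = 3$ ($O{\left(f,U \right)} = 6 - 3 = 3$)
$C = 696$ ($C = - 8 \cdot 3 \left(-24 - 5\right) = - 8 \cdot 3 \left(-29\right) = \left(-8\right) \left(-87\right) = 696$)
$k{\left(t{\left(R \right)},-76 \right)} + C = -76 + 696 = 620$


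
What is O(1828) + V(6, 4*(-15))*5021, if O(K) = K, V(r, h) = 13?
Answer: 67101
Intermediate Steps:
O(1828) + V(6, 4*(-15))*5021 = 1828 + 13*5021 = 1828 + 65273 = 67101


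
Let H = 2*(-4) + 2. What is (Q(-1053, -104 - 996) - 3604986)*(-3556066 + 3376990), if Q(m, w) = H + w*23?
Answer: 650098170192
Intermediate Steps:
H = -6 (H = -8 + 2 = -6)
Q(m, w) = -6 + 23*w (Q(m, w) = -6 + w*23 = -6 + 23*w)
(Q(-1053, -104 - 996) - 3604986)*(-3556066 + 3376990) = ((-6 + 23*(-104 - 996)) - 3604986)*(-3556066 + 3376990) = ((-6 + 23*(-1100)) - 3604986)*(-179076) = ((-6 - 25300) - 3604986)*(-179076) = (-25306 - 3604986)*(-179076) = -3630292*(-179076) = 650098170192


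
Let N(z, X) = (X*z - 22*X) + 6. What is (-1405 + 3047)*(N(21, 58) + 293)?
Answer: 395722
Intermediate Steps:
N(z, X) = 6 - 22*X + X*z (N(z, X) = (-22*X + X*z) + 6 = 6 - 22*X + X*z)
(-1405 + 3047)*(N(21, 58) + 293) = (-1405 + 3047)*((6 - 22*58 + 58*21) + 293) = 1642*((6 - 1276 + 1218) + 293) = 1642*(-52 + 293) = 1642*241 = 395722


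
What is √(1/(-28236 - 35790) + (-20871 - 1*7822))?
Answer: I*√13069115307166/21342 ≈ 169.39*I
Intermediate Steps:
√(1/(-28236 - 35790) + (-20871 - 1*7822)) = √(1/(-64026) + (-20871 - 7822)) = √(-1/64026 - 28693) = √(-1837098019/64026) = I*√13069115307166/21342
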